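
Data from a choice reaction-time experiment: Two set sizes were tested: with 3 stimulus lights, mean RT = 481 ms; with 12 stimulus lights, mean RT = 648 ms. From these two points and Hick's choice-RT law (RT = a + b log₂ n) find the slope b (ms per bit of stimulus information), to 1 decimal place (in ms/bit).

b = (RT₂ − RT₁)/(log₂ n₂ − log₂ n₁) = (648 − 481)/(3.5850 − 1.5850) = 83.500 ms/bit.

83.5 ms/bit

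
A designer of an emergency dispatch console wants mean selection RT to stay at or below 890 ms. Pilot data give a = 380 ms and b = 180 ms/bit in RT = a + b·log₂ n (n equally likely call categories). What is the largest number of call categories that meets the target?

7

Set 380 + 180·log₂ n ≤ 890 → log₂ n ≤ (890 − 380)/180 = 2.8333.
So n ≤ 2^2.8333 = 7.127; the largest integer n is 7.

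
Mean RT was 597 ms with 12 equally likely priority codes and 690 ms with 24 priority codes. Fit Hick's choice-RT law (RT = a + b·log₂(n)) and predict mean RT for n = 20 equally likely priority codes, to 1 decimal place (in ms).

RT is linear in log₂ n, so two points fix the line:
  b = (690 − 597) / (log₂ 24 − log₂ 12) = 93 / (4.5850 − 3.5850) = 93.000 ms/bit
  a = 597 − 93.000 × 3.5850 = 263.598 ms
Then RT(20) = 263.598 + 93.000 × log₂ 20 = 263.598 + 93.000 × 4.3219 ≈ 665.538 ms.

665.5 ms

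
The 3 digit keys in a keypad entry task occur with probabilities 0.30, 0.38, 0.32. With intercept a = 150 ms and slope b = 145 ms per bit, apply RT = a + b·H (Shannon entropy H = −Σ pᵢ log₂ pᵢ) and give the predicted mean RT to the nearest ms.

H = 0.30·log₂(1/0.30) + 0.38·log₂(1/0.38) + 0.32·log₂(1/0.32) = 1.5776 bits.
RT = 150 + 145 × 1.5776 = 378.75 ms.

379 ms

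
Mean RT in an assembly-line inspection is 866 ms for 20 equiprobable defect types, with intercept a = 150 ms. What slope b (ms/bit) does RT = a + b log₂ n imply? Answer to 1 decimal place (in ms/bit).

165.7 ms/bit

b = (866 − 150) / log₂(20) = 716 / 4.3219 = 165.667 ms/bit.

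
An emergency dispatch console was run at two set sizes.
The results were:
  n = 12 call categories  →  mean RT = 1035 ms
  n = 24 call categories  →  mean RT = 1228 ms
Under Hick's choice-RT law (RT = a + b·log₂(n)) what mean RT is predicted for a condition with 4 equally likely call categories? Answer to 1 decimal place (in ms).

Solve the two-equation system in a and b:
  b = (1228 − 1035) / (log₂ 24 − log₂ 12) = 193 / (4.5850 − 3.5850) = 193.000 ms/bit
  a = 1035 − 193.000 × 3.5850 = 343.102 ms
Then RT(4) = 343.102 + 193.000 × log₂ 4 = 343.102 + 193.000 × 2 ≈ 729.102 ms.

729.1 ms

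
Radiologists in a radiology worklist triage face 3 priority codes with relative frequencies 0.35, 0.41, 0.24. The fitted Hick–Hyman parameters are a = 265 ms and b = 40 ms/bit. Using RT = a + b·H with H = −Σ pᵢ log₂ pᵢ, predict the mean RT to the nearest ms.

Entropy contributions −pᵢ log₂ pᵢ: 0.5301, 0.5274, 0.4941; sum H = 1.5516 bits.
RT = a + bH = 265 + 40·1.5516 = 327.06 ms.

327 ms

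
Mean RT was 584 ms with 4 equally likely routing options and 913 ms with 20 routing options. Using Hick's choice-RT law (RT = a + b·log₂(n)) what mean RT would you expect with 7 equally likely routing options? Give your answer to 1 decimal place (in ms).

698.4 ms

Fit slope and intercept:
  b = (913 − 584) / (log₂ 20 − log₂ 4) = 329 / (4.3219 − 2) = 141.693 ms/bit
  a = 584 − 141.693 × 2 = 300.615 ms
Then RT(7) = 300.615 + 141.693 × log₂ 7 = 300.615 + 141.693 × 2.8074 ≈ 698.396 ms.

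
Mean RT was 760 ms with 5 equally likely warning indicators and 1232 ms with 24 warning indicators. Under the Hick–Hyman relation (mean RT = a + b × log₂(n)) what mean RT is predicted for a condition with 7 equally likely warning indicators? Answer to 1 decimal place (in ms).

With log₂ n on the abscissa the relation is linear; from the two conditions:
  b = (1232 − 760) / (log₂ 24 − log₂ 5) = 472 / (4.5850 − 2.3219) = 208.570 ms/bit
  a = 760 − 208.570 × 2.3219 = 275.717 ms
Then RT(7) = 275.717 + 208.570 × log₂ 7 = 275.717 + 208.570 × 2.8074 ≈ 861.245 ms.

861.2 ms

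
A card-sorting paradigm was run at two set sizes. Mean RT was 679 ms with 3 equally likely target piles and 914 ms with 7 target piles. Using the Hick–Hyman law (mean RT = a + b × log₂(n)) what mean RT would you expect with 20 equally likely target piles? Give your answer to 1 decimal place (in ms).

1205.2 ms

Fit slope and intercept:
  b = (914 − 679) / (log₂ 7 − log₂ 3) = 235 / (2.8074 − 1.5850) = 192.246 ms/bit
  a = 679 − 192.246 × 1.5850 = 374.297 ms
Then RT(20) = 374.297 + 192.246 × log₂ 20 = 374.297 + 192.246 × 4.3219 ≈ 1205.171 ms.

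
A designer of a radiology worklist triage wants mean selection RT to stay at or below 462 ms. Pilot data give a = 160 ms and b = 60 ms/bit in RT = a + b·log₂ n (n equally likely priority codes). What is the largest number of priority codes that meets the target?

Information budget: (462 − 160)/60 = 5.0333 bits, so n ≤ 2^5.0333 = 32.748 → at most 32.

32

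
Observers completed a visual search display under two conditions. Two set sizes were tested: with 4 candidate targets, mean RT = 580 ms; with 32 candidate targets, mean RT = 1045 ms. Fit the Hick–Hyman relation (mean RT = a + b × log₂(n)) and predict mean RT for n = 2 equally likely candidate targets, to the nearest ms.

425 ms

With log₂ n on the abscissa the relation is linear; from the two conditions:
  b = (1045 − 580) / (log₂ 32 − log₂ 4) = 465 / (5 − 2) = 155 ms/bit
  a = 580 − 155 × 2 = 270 ms
Then RT(2) = 270 + 155 × log₂ 2 = 270 + 155 × 1 ≈ 425.000 ms.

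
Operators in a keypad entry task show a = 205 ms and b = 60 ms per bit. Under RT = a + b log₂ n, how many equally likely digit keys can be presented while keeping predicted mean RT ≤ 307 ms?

3

60·log₂ n ≤ 307 − 205 = 102, giving log₂ n ≤ 1.7000 and n ≤ 3.249. The largest whole number is 3.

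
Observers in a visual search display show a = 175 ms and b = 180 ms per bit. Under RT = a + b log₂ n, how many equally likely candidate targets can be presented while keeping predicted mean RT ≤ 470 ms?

180·log₂ n ≤ 470 − 175 = 295, giving log₂ n ≤ 1.6389 and n ≤ 3.114. The largest whole number is 3.

3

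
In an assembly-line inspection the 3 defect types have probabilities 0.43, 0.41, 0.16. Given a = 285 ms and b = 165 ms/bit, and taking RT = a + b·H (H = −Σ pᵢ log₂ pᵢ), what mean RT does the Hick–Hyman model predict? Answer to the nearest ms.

Entropy contributions −pᵢ log₂ pᵢ: 0.5236, 0.5274, 0.4230; sum H = 1.4740 bits.
RT = a + bH = 285 + 165·1.4740 = 528.20 ms.

528 ms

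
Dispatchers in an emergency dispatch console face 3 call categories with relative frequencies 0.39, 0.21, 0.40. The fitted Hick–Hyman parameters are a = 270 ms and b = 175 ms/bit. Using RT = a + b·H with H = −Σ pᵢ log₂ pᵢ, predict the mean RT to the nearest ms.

538 ms

H = 0.39·log₂(1/0.39) + 0.21·log₂(1/0.21) + 0.40·log₂(1/0.40) = 1.5314 bits.
RT = 270 + 175 × 1.5314 = 537.99 ms.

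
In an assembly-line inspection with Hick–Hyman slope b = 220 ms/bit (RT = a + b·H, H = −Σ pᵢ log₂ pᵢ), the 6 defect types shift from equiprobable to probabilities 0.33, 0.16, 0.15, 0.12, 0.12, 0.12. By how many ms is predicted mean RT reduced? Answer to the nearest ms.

Equiprobable entropy H₀ = log₂ 6 = 2.5850 bits.
Skewed entropy H = −Σ pᵢ log₂ pᵢ = 2.4626 bits.
ΔRT = b·(H₀ − H) = 220 × 0.1224 = 26.92 ms.

27 ms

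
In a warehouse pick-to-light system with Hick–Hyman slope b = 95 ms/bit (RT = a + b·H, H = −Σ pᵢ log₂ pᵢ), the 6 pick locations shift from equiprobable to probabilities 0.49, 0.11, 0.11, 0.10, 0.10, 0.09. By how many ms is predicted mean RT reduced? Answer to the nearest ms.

Equiprobable entropy H₀ = log₂ 6 = 2.5850 bits.
Skewed entropy H = −Σ pᵢ log₂ pᵢ = 2.1819 bits.
ΔRT = b·(H₀ − H) = 95 × 0.4031 = 38.29 ms.

38 ms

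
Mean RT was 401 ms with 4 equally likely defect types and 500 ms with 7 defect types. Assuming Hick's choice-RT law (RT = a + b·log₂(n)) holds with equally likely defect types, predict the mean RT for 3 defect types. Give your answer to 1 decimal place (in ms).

350.1 ms

With log₂ n on the abscissa the relation is linear; from the two conditions:
  b = (500 − 401) / (log₂ 7 − log₂ 4) = 99 / (2.8074 − 2) = 122.623 ms/bit
  a = 401 − 122.623 × 2 = 155.755 ms
Then RT(3) = 155.755 + 122.623 × log₂ 3 = 155.755 + 122.623 × 1.5850 ≈ 350.107 ms.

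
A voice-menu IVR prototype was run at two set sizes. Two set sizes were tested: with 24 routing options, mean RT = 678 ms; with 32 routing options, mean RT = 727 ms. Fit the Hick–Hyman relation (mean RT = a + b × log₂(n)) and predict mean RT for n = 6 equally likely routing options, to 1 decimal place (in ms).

Fit slope and intercept:
  b = (727 − 678) / (log₂ 32 − log₂ 24) = 49 / (5 − 4.5850) = 118.062 ms/bit
  a = 678 − 118.062 × 4.5850 = 136.692 ms
Then RT(6) = 136.692 + 118.062 × log₂ 6 = 136.692 + 118.062 × 2.5850 ≈ 441.877 ms.

441.9 ms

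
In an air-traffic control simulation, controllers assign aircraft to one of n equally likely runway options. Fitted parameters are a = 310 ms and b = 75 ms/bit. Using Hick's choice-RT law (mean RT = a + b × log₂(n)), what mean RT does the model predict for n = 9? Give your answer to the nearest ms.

log₂(9) = 3.1699 bits, so RT = 310 + 75 × 3.1699 ≈ 547.744 ms.

548 ms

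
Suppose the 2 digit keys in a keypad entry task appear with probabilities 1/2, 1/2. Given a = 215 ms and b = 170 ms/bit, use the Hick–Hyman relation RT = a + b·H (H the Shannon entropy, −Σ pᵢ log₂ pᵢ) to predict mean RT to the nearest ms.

385 ms

Each term −pᵢ log₂ pᵢ: 0.5·1 + 0.5·1; summed, H = 1.000 bits.
Mean RT = a + bH = 215 + 170·1.000 = 385.00 ms.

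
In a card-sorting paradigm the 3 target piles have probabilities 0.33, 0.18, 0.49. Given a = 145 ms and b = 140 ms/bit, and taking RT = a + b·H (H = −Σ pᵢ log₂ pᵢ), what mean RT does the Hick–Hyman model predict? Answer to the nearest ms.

352 ms

Entropy contributions −pᵢ log₂ pᵢ: 0.5278, 0.4453, 0.5043; sum H = 1.4774 bits.
RT = a + bH = 145 + 140·1.4774 = 351.84 ms.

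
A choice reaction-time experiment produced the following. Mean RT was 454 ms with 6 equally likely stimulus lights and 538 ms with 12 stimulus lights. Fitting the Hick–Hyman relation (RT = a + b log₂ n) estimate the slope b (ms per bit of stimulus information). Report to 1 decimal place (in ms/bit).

84.0 ms/bit

b = (RT₂ − RT₁)/(log₂ n₂ − log₂ n₁) = (538 − 454)/(3.5850 − 2.5850) = 84.000 ms/bit.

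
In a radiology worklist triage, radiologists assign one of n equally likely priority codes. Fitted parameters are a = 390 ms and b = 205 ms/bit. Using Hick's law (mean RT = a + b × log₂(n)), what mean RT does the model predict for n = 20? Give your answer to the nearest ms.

log₂(20) = 4.3219 bits, so RT = 390 + 205 × 4.3219 ≈ 1275.995 ms.

1276 ms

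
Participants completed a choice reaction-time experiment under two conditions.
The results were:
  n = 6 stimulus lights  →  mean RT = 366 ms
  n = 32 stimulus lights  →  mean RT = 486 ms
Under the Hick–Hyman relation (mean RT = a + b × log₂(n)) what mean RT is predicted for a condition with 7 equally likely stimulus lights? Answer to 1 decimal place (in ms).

377.1 ms

Fit slope and intercept:
  b = (486 − 366) / (log₂ 32 − log₂ 6) = 120 / (5 − 2.5850) = 49.689 ms/bit
  a = 366 − 49.689 × 2.5850 = 237.557 ms
Then RT(7) = 237.557 + 49.689 × log₂ 7 = 237.557 + 49.689 × 2.8074 ≈ 377.050 ms.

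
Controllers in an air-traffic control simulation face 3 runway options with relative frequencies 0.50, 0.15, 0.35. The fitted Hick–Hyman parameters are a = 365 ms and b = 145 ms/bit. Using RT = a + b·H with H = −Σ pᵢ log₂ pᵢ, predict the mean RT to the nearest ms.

574 ms

Entropy contributions −pᵢ log₂ pᵢ: 0.5000, 0.4105, 0.5301; sum H = 1.4406 bits.
RT = a + bH = 365 + 145·1.4406 = 573.89 ms.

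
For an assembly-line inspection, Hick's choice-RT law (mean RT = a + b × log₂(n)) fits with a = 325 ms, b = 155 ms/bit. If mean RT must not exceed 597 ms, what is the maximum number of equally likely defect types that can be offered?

3

155·log₂ n ≤ 597 − 325 = 272, giving log₂ n ≤ 1.7548 and n ≤ 3.375. The largest whole number is 3.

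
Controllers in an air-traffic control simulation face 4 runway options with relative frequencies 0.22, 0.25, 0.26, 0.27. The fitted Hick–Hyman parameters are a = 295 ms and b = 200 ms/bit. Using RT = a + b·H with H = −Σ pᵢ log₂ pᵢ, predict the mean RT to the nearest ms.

694 ms

H = 0.22·log₂(1/0.22) + 0.25·log₂(1/0.25) + 0.26·log₂(1/0.26) + 0.27·log₂(1/0.27) = 1.9959 bits.
RT = 295 + 200 × 1.9959 = 694.18 ms.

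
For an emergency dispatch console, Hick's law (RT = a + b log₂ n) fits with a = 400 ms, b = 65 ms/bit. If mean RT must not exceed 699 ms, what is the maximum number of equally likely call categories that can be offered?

Set 400 + 65·log₂ n ≤ 699 → log₂ n ≤ (699 − 400)/65 = 4.6000.
So n ≤ 2^4.6000 = 24.251; the largest integer n is 24.

24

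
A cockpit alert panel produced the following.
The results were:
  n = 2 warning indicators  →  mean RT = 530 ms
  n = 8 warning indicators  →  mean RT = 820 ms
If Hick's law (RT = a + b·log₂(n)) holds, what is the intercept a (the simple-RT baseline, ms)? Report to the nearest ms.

Slope: b = (820 − 530) / (log₂ 8 − log₂ 2) = 290/2.0000 = 145 ms/bit.
a = RT₁ − b·log₂ n₁ = 530 − 145 × 1 = 385.000 ms.

385 ms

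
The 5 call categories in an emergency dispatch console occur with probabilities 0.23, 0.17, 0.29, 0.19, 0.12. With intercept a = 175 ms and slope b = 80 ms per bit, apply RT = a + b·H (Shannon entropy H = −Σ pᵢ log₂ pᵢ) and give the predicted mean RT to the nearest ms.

356 ms

Entropy contributions −pᵢ log₂ pᵢ: 0.4877, 0.4346, 0.5179, 0.4552, 0.3671; sum H = 2.2625 bits.
RT = a + bH = 175 + 80·2.2625 = 356.00 ms.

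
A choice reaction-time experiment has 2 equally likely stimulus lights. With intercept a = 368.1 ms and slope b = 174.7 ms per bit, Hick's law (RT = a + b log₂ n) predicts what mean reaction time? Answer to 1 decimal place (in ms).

542.8 ms

log₂(2) = 1 bits, so RT = 368.1 + 174.7 × 1 ≈ 542.800 ms.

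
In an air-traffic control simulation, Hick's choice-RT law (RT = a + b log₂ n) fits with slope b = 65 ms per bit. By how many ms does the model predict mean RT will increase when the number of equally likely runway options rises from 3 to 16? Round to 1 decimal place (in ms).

157.0 ms

Only the slope matters, since a is common to both: ΔRT = b·log₂(n₂/n₁).
log₂(16) − log₂(3) = 4 − 1.5850 = 2.4150.
ΔRT = 65 × 2.4150 = 156.977 ms.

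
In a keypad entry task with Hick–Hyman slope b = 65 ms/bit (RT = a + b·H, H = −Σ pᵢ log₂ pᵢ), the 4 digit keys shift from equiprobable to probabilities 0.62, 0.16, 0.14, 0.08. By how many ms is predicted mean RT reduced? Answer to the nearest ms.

The RT saving is b·ΔH. Equiprobable H₀ = log₂(4) = 2.0000 bits; with the given probabilities H = 1.5392 bits.
b·(H₀ − H) = 65 × (2.0000 − 1.5392) = 29.95 ms.

30 ms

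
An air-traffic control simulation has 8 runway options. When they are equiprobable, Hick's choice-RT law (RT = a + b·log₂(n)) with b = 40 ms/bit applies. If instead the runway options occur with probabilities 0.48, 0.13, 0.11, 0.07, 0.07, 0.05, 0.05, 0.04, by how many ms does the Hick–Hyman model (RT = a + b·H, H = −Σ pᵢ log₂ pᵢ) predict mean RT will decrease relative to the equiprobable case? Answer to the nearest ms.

24 ms

Equiprobable entropy H₀ = log₂ 8 = 3.0000 bits.
Skewed entropy H = −Σ pᵢ log₂ pᵢ = 2.3963 bits.
ΔRT = b·(H₀ − H) = 40 × 0.6037 = 24.15 ms.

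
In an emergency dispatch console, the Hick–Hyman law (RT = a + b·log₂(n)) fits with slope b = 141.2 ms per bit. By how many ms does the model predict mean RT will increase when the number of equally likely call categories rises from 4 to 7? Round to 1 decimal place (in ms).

Only the slope matters, since a is common to both: ΔRT = b·log₂(n₂/n₁).
log₂(7) − log₂(4) = 2.8074 − 2 = 0.8074.
ΔRT = 141.2 × 0.8074 = 113.999 ms.

114.0 ms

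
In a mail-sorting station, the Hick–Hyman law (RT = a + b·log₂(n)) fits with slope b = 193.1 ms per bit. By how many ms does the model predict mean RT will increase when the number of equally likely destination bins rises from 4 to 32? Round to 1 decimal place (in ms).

579.3 ms

ΔRT = (a + b log₂ n₂) − (a + b log₂ n₁) = b·(log₂ n₂ − log₂ n₁).
log₂(32) − log₂(4) = log₂(32/4) = log₂(8) = 3.
ΔRT = 193.1 × 3.0000 = 579.300 ms.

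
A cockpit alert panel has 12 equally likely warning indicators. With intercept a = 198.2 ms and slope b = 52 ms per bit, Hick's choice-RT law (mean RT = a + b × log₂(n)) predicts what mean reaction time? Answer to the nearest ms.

log₂(12) = 3.5850 bits, so RT = 198.2 + 52 × 3.5850 ≈ 384.618 ms.

385 ms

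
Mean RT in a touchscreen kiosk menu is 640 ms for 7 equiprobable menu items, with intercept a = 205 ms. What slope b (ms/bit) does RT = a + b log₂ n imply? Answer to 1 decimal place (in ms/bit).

log₂(7) = 2.8074 bits.
b = (RT − a)/log₂ n = (640 − 205) / 2.8074 = 154.950 ms/bit.

155.0 ms/bit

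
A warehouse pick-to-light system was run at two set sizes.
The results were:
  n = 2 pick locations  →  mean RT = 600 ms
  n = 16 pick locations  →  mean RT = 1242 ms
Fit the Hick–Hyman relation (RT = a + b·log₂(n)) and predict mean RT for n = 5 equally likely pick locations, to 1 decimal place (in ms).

RT is linear in log₂ n, so two points fix the line:
  b = (1242 − 600) / (log₂ 16 − log₂ 2) = 642 / (4 − 1) = 214.000 ms/bit
  a = 600 − 214.000 × 1 = 386.000 ms
Then RT(5) = 386.000 + 214.000 × log₂ 5 = 386.000 + 214.000 × 2.3219 ≈ 882.893 ms.

882.9 ms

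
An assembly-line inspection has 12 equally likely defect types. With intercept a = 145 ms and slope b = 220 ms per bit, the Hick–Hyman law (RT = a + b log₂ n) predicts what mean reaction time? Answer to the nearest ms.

934 ms

log₂(12) = 3.5850 bits, so RT = 145 + 220 × 3.5850 ≈ 933.692 ms.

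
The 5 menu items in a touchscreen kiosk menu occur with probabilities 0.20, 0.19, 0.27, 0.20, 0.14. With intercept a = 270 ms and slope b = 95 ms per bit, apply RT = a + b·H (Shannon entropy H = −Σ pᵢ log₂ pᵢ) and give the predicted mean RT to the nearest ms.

488 ms

H = 0.20·log₂(1/0.20) + 0.19·log₂(1/0.19) + 0.27·log₂(1/0.27) + 0.20·log₂(1/0.20) + 0.14·log₂(1/0.14) = 2.2911 bits.
RT = 270 + 95 × 2.2911 = 487.66 ms.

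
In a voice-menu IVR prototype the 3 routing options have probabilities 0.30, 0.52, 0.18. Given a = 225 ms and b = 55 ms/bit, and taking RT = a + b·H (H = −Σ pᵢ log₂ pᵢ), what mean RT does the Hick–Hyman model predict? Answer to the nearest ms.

305 ms

Entropy contributions −pᵢ log₂ pᵢ: 0.5211, 0.4906, 0.4453; sum H = 1.4570 bits.
RT = a + bH = 225 + 55·1.4570 = 305.13 ms.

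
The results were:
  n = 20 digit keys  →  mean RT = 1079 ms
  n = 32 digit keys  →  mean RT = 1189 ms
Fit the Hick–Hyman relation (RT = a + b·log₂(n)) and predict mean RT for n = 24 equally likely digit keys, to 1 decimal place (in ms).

1121.7 ms

Fit slope and intercept:
  b = (1189 − 1079) / (log₂ 32 − log₂ 20) = 110 / (5 − 4.3219) = 162.225 ms/bit
  a = 1079 − 162.225 × 4.3219 = 377.877 ms
Then RT(24) = 377.877 + 162.225 × log₂ 24 = 377.877 + 162.225 × 4.5850 ≈ 1121.671 ms.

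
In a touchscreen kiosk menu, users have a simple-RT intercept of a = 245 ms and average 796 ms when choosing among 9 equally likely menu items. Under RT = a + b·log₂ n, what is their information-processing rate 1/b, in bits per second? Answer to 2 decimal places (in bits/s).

b = (796 − 245)/log₂ 9 = 551/3.1699 = 173.821 ms per bit = 0.17382 s/bit; the reciprocal is 5.753 bits/s.

5.75 bits/s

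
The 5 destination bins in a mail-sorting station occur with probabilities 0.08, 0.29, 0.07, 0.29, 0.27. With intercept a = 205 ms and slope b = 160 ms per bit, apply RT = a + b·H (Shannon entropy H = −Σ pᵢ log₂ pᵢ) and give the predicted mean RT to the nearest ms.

542 ms

Entropy contributions −pᵢ log₂ pᵢ: 0.2915, 0.5179, 0.2686, 0.5179, 0.5100; sum H = 2.1059 bits.
RT = a + bH = 205 + 160·2.1059 = 541.94 ms.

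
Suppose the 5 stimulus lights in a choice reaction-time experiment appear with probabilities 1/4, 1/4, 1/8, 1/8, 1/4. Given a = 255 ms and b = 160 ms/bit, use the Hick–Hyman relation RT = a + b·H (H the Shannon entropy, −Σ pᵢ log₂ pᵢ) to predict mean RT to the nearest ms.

Each term −pᵢ log₂ pᵢ: 0.25·2 + 0.25·2 + 0.125·3 + 0.125·3 + 0.25·2; summed, H = 2.250 bits.
Mean RT = a + bH = 255 + 160·2.250 = 615.00 ms.

615 ms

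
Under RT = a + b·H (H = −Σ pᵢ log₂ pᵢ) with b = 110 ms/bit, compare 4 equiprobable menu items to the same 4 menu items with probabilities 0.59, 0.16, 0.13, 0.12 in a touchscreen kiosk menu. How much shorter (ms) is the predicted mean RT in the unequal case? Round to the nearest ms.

42 ms

Equiprobable entropy H₀ = log₂ 4 = 2.0000 bits.
Skewed entropy H = −Σ pᵢ log₂ pᵢ = 1.6218 bits.
ΔRT = b·(H₀ − H) = 110 × 0.3782 = 41.60 ms.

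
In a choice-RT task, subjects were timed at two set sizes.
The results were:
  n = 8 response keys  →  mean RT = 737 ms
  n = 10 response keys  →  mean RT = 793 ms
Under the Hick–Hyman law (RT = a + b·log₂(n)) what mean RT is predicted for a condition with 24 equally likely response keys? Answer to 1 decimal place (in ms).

With log₂ n on the abscissa the relation is linear; from the two conditions:
  b = (793 − 737) / (log₂ 10 − log₂ 8) = 56 / (3.3219 − 3) = 173.952 ms/bit
  a = 737 − 173.952 × 3 = 215.144 ms
Then RT(24) = 215.144 + 173.952 × log₂ 24 = 215.144 + 173.952 × 4.5850 ≈ 1012.707 ms.

1012.7 ms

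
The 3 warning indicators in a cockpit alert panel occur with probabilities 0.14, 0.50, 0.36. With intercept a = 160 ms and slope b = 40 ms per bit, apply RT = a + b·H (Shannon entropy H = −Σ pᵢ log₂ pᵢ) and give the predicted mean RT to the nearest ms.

217 ms

H = 0.14·log₂(1/0.14) + 0.50·log₂(1/0.50) + 0.36·log₂(1/0.36) = 1.4277 bits.
RT = 160 + 40 × 1.4277 = 217.11 ms.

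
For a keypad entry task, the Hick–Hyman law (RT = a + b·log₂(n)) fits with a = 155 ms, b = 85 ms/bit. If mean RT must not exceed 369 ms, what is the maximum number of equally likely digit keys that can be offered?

5

Information budget: (369 − 155)/85 = 2.5176 bits, so n ≤ 2^2.5176 = 5.726 → at most 5.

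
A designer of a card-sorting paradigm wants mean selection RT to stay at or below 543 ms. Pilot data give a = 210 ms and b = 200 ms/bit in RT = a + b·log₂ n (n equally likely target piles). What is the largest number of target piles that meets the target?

Set 210 + 200·log₂ n ≤ 543 → log₂ n ≤ (543 − 210)/200 = 1.6650.
So n ≤ 2^1.6650 = 3.171; the largest integer n is 3.

3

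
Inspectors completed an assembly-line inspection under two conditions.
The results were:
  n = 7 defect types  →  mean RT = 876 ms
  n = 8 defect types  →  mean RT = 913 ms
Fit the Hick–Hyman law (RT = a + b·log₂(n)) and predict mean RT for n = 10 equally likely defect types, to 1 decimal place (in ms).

Solve the two-equation system in a and b:
  b = (913 − 876) / (log₂ 8 − log₂ 7) = 37 / (3 − 2.8074) = 192.063 ms/bit
  a = 876 − 192.063 × 2.8074 = 336.811 ms
Then RT(10) = 336.811 + 192.063 × log₂ 10 = 336.811 + 192.063 × 3.3219 ≈ 974.830 ms.

974.8 ms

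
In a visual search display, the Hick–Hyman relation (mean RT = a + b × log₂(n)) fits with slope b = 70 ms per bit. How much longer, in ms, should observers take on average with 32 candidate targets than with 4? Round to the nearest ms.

Only the slope matters, since a is common to both: ΔRT = b·log₂(n₂/n₁).
log₂(32) − log₂(4) = log₂(32/4) = log₂(8) = 3.
ΔRT = 70 × 3.0000 = 210.000 ms.

210 ms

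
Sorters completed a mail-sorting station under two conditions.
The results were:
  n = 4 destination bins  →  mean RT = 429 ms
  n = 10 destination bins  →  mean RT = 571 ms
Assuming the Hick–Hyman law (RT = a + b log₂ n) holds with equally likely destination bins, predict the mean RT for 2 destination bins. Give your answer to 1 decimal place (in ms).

321.6 ms

RT is linear in log₂ n, so two points fix the line:
  b = (571 − 429) / (log₂ 10 − log₂ 4) = 142 / (3.3219 − 2) = 107.419 ms/bit
  a = 429 − 107.419 × 2 = 214.162 ms
Then RT(2) = 214.162 + 107.419 × log₂ 2 = 214.162 + 107.419 × 1 ≈ 321.581 ms.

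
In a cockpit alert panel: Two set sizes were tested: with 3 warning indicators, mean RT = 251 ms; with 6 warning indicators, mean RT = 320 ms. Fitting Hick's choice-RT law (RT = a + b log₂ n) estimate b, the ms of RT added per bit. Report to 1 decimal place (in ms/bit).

b = (RT₂ − RT₁)/(log₂ n₂ − log₂ n₁) = (320 − 251)/(2.5850 − 1.5850) = 69.000 ms/bit.

69.0 ms/bit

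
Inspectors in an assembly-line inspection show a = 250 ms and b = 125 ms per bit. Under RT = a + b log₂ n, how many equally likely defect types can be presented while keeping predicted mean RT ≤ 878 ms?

32

125·log₂ n ≤ 878 − 250 = 628, giving log₂ n ≤ 5.0240 and n ≤ 32.537. The largest whole number is 32.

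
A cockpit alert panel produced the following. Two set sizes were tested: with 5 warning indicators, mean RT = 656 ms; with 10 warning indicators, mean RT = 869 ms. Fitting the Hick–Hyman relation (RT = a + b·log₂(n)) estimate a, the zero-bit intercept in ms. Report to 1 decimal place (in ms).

161.4 ms

The slope on a log₂ axis is (869 − 656) / (3.3219 − 2.3219) = 213.000 ms/bit.
Intercept: a = 656 − 213.000·log₂(5) = 161.429 ms.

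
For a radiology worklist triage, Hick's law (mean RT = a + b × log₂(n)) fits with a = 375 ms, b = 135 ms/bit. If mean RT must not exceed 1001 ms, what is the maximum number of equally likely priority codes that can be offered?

24

Set 375 + 135·log₂ n ≤ 1001 → log₂ n ≤ (1001 − 375)/135 = 4.6370.
So n ≤ 2^4.6370 = 24.882; the largest integer n is 24.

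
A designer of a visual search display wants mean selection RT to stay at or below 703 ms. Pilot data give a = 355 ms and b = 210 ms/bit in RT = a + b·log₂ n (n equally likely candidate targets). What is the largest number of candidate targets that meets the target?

Information budget: (703 − 355)/210 = 1.6571 bits, so n ≤ 2^1.6571 = 3.154 → at most 3.

3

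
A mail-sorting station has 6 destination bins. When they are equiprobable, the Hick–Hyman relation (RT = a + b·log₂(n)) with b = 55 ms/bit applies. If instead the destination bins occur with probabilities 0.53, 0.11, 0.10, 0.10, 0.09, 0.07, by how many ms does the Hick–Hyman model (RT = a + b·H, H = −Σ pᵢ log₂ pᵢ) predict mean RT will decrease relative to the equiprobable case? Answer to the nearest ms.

28 ms

The RT saving is b·ΔH. Equiprobable H₀ = log₂(6) = 2.5850 bits; with the given probabilities H = 2.0813 bits.
b·(H₀ − H) = 55 × (2.5850 − 2.0813) = 27.70 ms.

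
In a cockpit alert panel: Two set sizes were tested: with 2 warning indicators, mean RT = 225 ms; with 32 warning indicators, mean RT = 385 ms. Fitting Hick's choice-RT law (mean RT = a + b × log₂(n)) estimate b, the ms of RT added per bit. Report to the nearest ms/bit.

Slope: b = (385 − 225) / (log₂ 32 − log₂ 2) = 160/4.0000 = 40 ms/bit.

40 ms/bit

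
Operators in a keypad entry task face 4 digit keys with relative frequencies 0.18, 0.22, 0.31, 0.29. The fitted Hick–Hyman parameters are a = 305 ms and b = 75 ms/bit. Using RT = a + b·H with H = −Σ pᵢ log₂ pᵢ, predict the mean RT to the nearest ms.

453 ms

Entropy contributions −pᵢ log₂ pᵢ: 0.4453, 0.4806, 0.5238, 0.5179; sum H = 1.9676 bits.
RT = a + bH = 305 + 75·1.9676 = 452.57 ms.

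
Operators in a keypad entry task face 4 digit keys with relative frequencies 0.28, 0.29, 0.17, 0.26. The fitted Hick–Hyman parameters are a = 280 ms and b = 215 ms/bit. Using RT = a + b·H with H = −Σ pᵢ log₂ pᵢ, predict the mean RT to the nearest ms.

704 ms

H = 0.28·log₂(1/0.28) + 0.29·log₂(1/0.29) + 0.17·log₂(1/0.17) + 0.26·log₂(1/0.26) = 1.9720 bits.
RT = 280 + 215 × 1.9720 = 703.98 ms.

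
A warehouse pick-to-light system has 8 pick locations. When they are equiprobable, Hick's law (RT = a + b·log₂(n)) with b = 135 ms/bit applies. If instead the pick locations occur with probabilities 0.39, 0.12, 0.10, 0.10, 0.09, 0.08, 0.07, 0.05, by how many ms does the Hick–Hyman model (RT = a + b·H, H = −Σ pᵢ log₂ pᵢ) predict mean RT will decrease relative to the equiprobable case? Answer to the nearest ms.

47 ms

The RT saving is b·ΔH. Equiprobable H₀ = log₂(8) = 3.0000 bits; with the given probabilities H = 2.6501 bits.
b·(H₀ − H) = 135 × (3.0000 − 2.6501) = 47.24 ms.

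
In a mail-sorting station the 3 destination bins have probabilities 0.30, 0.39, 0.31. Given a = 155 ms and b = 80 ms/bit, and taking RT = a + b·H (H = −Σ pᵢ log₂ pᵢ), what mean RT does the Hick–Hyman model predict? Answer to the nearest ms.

281 ms

Entropy contributions −pᵢ log₂ pᵢ: 0.5211, 0.5298, 0.5238; sum H = 1.5747 bits.
RT = a + bH = 155 + 80·1.5747 = 280.97 ms.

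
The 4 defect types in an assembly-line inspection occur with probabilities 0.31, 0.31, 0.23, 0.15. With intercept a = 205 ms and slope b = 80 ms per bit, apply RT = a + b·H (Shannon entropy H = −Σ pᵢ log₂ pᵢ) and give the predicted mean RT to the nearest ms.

361 ms

H = 0.31·log₂(1/0.31) + 0.31·log₂(1/0.31) + 0.23·log₂(1/0.23) + 0.15·log₂(1/0.15) = 1.9458 bits.
RT = 205 + 80 × 1.9458 = 360.66 ms.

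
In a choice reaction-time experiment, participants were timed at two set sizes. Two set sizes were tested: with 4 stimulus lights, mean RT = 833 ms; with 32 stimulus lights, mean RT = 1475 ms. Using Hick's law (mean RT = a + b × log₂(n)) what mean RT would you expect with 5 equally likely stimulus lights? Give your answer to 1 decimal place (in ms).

RT is linear in log₂ n, so two points fix the line:
  b = (1475 − 833) / (log₂ 32 − log₂ 4) = 642 / (5 − 2) = 214.000 ms/bit
  a = 833 − 214.000 × 2 = 405.000 ms
Then RT(5) = 405.000 + 214.000 × log₂ 5 = 405.000 + 214.000 × 2.3219 ≈ 901.893 ms.

901.9 ms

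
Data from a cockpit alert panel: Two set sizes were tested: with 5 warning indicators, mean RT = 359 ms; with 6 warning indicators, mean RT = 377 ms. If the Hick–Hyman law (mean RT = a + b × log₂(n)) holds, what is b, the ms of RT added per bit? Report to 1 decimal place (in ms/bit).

68.4 ms/bit

The slope on a log₂ axis is (377 − 359) / (2.5850 − 2.3219) = 68.432 ms/bit.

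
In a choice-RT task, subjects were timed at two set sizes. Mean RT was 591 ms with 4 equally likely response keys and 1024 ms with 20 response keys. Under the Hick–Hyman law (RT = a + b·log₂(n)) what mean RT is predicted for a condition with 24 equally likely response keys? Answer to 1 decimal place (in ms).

1073.1 ms

With log₂ n on the abscissa the relation is linear; from the two conditions:
  b = (1024 − 591) / (log₂ 20 − log₂ 4) = 433 / (4.3219 − 2) = 186.483 ms/bit
  a = 591 − 186.483 × 2 = 218.034 ms
Then RT(24) = 218.034 + 186.483 × log₂ 24 = 218.034 + 186.483 × 4.5850 ≈ 1073.051 ms.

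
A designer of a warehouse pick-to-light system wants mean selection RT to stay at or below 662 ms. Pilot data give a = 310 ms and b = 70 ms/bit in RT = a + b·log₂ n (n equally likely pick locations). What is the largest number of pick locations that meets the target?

Information budget: (662 − 310)/70 = 5.0286 bits, so n ≤ 2^5.0286 = 32.640 → at most 32.

32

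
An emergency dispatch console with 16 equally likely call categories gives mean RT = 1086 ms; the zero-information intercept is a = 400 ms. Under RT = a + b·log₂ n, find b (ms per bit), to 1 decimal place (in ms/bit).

b = (1086 − 400) / log₂(16) = 686 / 4 = 171.500 ms/bit.

171.5 ms/bit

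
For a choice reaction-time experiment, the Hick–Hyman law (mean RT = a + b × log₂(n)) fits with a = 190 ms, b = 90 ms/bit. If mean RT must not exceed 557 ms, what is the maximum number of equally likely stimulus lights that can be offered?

16

Information budget: (557 − 190)/90 = 4.0778 bits, so n ≤ 2^4.0778 = 16.886 → at most 16.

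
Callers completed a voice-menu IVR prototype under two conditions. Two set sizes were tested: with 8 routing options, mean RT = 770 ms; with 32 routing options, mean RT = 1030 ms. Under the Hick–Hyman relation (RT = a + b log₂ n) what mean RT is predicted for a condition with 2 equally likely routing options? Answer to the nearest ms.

With log₂ n on the abscissa the relation is linear; from the two conditions:
  b = (1030 − 770) / (log₂ 32 − log₂ 8) = 260 / (5 − 3) = 130 ms/bit
  a = 770 − 130 × 3 = 380 ms
Then RT(2) = 380 + 130 × log₂ 2 = 380 + 130 × 1 ≈ 510.000 ms.

510 ms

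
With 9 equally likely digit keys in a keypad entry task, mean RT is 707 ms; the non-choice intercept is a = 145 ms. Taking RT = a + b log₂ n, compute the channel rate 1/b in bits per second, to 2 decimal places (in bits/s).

Choice component = 707 − 145 = 562 ms over log₂(9) = 3.1699 bits.
b = 562 / 3.1699 = 177.291 ms/bit, so 1/b = 5.640 bits/s.

5.64 bits/s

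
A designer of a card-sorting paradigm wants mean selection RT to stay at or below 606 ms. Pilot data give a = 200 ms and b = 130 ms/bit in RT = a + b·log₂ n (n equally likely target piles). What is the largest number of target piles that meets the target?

8

130·log₂ n ≤ 606 − 200 = 406, giving log₂ n ≤ 3.1231 and n ≤ 8.712. The largest whole number is 8.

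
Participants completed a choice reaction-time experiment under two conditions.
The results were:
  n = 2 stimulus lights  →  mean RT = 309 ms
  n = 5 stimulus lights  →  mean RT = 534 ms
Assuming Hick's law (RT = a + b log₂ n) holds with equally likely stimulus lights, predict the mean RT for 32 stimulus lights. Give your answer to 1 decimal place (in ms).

989.8 ms

Solve the two-equation system in a and b:
  b = (534 − 309) / (log₂ 5 − log₂ 2) = 225 / (2.3219 − 1) = 170.206 ms/bit
  a = 309 − 170.206 × 1 = 138.794 ms
Then RT(32) = 138.794 + 170.206 × log₂ 32 = 138.794 + 170.206 × 5 ≈ 989.824 ms.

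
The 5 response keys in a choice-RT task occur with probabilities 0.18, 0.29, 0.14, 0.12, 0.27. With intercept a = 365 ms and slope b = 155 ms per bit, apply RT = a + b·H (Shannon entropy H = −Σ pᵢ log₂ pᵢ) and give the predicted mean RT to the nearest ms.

712 ms

H = 0.18·log₂(1/0.18) + 0.29·log₂(1/0.29) + 0.14·log₂(1/0.14) + 0.12·log₂(1/0.12) + 0.27·log₂(1/0.27) = 2.2374 bits.
RT = 365 + 155 × 2.2374 = 711.80 ms.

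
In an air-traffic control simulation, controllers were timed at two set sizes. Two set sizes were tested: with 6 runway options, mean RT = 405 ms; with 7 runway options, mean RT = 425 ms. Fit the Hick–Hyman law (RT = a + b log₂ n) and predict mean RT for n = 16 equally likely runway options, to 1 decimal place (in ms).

532.3 ms

RT is linear in log₂ n, so two points fix the line:
  b = (425 − 405) / (log₂ 7 − log₂ 6) = 20 / (2.8074 − 2.5850) = 89.931 ms/bit
  a = 405 − 89.931 × 2.5850 = 172.531 ms
Then RT(16) = 172.531 + 89.931 × log₂ 16 = 172.531 + 89.931 × 4 ≈ 532.256 ms.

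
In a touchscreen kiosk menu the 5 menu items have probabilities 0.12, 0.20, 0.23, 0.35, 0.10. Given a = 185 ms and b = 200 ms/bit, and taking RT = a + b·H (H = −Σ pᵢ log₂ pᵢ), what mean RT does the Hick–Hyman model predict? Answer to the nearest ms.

H = 0.12·log₂(1/0.12) + 0.20·log₂(1/0.20) + 0.23·log₂(1/0.23) + 0.35·log₂(1/0.35) + 0.10·log₂(1/0.10) = 2.1814 bits.
RT = 185 + 200 × 2.1814 = 621.28 ms.

621 ms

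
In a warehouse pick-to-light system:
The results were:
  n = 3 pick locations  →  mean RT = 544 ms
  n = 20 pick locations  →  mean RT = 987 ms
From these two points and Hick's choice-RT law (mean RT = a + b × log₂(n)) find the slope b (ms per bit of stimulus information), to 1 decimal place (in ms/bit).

Slope: b = (987 − 544) / (log₂ 20 − log₂ 3) = 443/2.7370 = 161.858 ms/bit.

161.9 ms/bit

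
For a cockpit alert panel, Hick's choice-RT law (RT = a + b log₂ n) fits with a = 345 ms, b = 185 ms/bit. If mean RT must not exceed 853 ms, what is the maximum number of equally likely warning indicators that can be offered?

6

Set 345 + 185·log₂ n ≤ 853 → log₂ n ≤ (853 − 345)/185 = 2.7459.
So n ≤ 2^2.7459 = 6.708; the largest integer n is 6.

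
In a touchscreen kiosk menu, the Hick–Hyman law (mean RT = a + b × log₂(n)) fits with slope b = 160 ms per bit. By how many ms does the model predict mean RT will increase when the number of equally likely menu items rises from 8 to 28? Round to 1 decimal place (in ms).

The intercept a cancels: ΔRT = b·(log₂ n₂ − log₂ n₁) = b·log₂(n₂/n₁).
log₂(28) − log₂(8) = 4.8074 − 3 = 1.8074.
ΔRT = 160 × 1.8074 = 289.177 ms.

289.2 ms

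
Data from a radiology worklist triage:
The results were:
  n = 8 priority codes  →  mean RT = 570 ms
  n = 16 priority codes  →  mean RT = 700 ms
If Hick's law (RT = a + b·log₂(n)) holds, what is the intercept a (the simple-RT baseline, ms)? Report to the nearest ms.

b = (RT₂ − RT₁)/(log₂ n₂ − log₂ n₁) = (700 − 570)/(4 − 3) = 130 ms/bit.
a = RT₁ − b·log₂ n₁ = 570 − 130 × 3 = 180.000 ms.

180 ms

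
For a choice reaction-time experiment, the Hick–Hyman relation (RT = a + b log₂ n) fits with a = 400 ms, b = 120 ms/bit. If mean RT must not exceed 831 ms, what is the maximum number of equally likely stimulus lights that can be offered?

12

Information budget: (831 − 400)/120 = 3.5917 bits, so n ≤ 2^3.5917 = 12.056 → at most 12.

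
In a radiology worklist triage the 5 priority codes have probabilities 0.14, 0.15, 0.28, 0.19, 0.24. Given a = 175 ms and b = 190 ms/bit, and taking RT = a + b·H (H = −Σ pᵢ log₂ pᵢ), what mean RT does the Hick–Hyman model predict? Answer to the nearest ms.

H = 0.14·log₂(1/0.14) + 0.15·log₂(1/0.15) + 0.28·log₂(1/0.28) + 0.19·log₂(1/0.19) + 0.24·log₂(1/0.24) = 2.2712 bits.
RT = 175 + 190 × 2.2712 = 606.53 ms.

607 ms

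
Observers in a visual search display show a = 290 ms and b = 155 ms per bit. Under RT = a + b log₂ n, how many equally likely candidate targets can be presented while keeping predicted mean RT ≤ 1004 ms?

24

Information budget: (1004 − 290)/155 = 4.6065 bits, so n ≤ 2^4.6065 = 24.360 → at most 24.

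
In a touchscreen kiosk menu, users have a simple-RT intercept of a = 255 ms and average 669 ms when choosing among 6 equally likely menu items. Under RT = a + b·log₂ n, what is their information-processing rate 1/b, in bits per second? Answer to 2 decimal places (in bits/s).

Choice component = 669 − 255 = 414 ms over log₂(6) = 2.5850 bits.
b = 414 / 2.5850 = 160.157 ms/bit, so 1/b = 6.244 bits/s.

6.24 bits/s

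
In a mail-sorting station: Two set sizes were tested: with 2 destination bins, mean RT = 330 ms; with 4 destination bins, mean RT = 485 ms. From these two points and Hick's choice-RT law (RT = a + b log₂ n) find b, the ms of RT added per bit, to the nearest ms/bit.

b = (RT₂ − RT₁)/(log₂ n₂ − log₂ n₁) = (485 − 330)/(2 − 1) = 155 ms/bit.

155 ms/bit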